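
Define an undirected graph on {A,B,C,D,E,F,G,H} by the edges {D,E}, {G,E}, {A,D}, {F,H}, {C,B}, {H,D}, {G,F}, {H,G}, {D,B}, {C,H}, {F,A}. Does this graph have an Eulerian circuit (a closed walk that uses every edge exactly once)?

Degrees: A:2, B:2, C:2, D:4, E:2, F:3, G:3, H:4
Vertices with odd degree: F, G. An Eulerian circuit requires all degrees even.

No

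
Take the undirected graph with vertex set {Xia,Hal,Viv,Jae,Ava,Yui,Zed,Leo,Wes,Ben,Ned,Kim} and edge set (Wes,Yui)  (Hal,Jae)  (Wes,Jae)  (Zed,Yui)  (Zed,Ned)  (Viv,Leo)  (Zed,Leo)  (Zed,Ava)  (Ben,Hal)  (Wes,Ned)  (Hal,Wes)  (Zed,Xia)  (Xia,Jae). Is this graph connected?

No

Component: {Kim}
Component: {Xia, Hal, Viv, Jae, Ava, Yui, Zed, Leo, Wes, Ben, Ned}
No edge joins these 2 groups, so the graph is disconnected.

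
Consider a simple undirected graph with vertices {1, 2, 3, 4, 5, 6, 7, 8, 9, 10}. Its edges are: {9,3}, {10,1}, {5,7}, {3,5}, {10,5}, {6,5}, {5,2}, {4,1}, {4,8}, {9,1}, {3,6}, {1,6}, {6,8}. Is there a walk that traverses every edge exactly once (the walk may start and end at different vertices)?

No

Degrees: 1:4, 2:1, 3:3, 4:2, 5:5, 6:4, 7:1, 8:2, 9:2, 10:2
Odd-degree vertices: 2, 3, 5, 7 (4 total).
An Eulerian trail requires 0 or 2 odd-degree vertices; here there are 4.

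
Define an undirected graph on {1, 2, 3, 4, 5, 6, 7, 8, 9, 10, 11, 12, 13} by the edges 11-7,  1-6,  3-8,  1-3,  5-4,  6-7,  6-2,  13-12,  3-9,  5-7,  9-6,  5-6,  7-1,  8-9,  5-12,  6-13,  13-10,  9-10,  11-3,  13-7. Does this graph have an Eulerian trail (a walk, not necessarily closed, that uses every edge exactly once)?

Degrees: 1:3, 2:1, 3:4, 4:1, 5:4, 6:6, 7:5, 8:2, 9:4, 10:2, 11:2, 12:2, 13:4
Odd-degree vertices: 1, 2, 4, 7 (4 total).
With 4 odd-degree vertices (more than two), no single trail can use every edge.

No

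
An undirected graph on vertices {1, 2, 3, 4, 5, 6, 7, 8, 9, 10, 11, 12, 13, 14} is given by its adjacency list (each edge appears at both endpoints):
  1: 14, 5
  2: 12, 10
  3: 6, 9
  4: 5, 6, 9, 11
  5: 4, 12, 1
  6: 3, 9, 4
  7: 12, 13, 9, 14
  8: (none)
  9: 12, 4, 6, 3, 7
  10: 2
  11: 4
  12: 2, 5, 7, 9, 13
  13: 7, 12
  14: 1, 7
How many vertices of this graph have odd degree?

6

Degrees: 1:2, 2:2, 3:2, 4:4, 5:3, 6:3, 7:4, 8:0, 9:5, 10:1, 11:1, 12:5, 13:2, 14:2
Odd-degree vertices: 5, 6, 9, 10, 11, 12.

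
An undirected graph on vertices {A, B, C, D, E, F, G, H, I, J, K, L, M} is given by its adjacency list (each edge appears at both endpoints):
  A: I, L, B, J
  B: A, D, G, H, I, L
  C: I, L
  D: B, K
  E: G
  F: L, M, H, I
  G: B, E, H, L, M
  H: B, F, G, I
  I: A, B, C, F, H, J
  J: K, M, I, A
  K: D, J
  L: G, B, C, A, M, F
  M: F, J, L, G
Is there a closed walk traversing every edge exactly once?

No

Degrees: A:4, B:6, C:2, D:2, E:1, F:4, G:5, H:4, I:6, J:4, K:2, L:6, M:4
E, G have odd degree; an Eulerian circuit needs every degree to be even, so none exists.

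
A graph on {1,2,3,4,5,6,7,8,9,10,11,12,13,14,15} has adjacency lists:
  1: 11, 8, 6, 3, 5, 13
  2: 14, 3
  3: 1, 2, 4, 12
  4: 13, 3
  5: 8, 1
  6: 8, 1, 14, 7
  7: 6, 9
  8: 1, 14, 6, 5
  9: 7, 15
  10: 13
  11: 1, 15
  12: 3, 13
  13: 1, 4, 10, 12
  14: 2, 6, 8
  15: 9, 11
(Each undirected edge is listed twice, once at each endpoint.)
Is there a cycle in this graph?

Yes

|V| = 15, |E| = 21, number of components = 1.
Since 21 > 15 - 1, a cycle must exist; for instance 1-6-7-9-15-11-1.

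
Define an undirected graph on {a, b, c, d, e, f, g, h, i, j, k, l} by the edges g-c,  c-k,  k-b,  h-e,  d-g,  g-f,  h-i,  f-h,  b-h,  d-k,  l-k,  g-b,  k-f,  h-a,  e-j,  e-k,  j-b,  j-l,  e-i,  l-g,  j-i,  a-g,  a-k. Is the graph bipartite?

No

e-i-h-e is an odd cycle (length 3), and a bipartite graph can contain only even cycles.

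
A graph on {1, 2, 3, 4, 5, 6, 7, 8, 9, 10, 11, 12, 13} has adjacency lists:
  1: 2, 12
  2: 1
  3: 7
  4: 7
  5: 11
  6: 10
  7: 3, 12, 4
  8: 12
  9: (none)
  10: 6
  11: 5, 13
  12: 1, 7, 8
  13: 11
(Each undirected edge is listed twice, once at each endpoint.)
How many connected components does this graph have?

4

Component: {9}
Component: {6, 10}
Component: {5, 11, 13}
Component: {1, 2, 3, 4, 7, 8, 12}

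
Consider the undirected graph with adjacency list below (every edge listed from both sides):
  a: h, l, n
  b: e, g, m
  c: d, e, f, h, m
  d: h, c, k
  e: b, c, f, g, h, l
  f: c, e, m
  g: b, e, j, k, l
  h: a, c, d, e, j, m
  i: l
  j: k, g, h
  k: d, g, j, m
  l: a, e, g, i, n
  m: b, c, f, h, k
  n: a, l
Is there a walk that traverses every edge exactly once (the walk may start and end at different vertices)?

Degrees: a:3, b:3, c:5, d:3, e:6, f:3, g:5, h:6, i:1, j:3, k:4, l:5, m:5, n:2
Odd-degree vertices: a, b, c, d, f, g, i, j, l, m (10 total).
An Eulerian trail requires 0 or 2 odd-degree vertices; here there are 10.

No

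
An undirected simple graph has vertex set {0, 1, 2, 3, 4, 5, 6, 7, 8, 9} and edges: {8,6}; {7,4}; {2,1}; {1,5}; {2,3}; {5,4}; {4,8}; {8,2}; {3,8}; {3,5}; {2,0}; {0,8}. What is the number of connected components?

2

Component: {9}
Component: {0, 1, 2, 3, 4, 5, 6, 7, 8}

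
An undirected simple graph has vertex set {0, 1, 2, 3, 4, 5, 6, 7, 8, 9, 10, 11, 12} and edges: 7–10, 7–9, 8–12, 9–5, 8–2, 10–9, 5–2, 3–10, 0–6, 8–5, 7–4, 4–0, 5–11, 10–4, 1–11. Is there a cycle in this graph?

Yes

The graph has 13 vertices, 15 edges, and 1 connected component.
Since 15 > 13 - 1, a cycle must exist; for instance 5-8-2-5.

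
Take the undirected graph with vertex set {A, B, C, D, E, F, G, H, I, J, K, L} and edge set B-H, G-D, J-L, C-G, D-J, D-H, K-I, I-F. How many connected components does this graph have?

4

Component: {A}
Component: {E}
Component: {F, I, K}
Component: {B, C, D, G, H, J, L}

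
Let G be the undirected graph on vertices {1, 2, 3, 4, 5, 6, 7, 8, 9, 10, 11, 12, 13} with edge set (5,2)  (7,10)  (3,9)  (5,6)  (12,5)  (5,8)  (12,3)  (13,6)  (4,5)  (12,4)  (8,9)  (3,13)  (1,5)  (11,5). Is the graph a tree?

No

The graph has 13 vertices and 14 edges.
It splits into 2 components, so it cannot be a tree.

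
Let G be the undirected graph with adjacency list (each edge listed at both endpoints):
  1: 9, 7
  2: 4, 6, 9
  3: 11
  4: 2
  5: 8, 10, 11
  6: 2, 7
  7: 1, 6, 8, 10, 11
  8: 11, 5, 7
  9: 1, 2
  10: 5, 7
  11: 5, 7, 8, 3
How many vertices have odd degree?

Degrees: 1:2, 2:3, 3:1, 4:1, 5:3, 6:2, 7:5, 8:3, 9:2, 10:2, 11:4
Odd-degree vertices: 2, 3, 4, 5, 7, 8.

6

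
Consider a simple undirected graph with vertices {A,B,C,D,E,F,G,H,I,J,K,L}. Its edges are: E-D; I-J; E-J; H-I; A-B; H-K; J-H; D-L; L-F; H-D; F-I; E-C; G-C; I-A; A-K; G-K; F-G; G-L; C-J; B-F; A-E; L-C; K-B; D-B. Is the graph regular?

Degrees: A:4, B:4, C:4, D:4, E:4, F:4, G:4, H:4, I:4, J:4, K:4, L:4
All degrees equal 4; the graph is regular.

Yes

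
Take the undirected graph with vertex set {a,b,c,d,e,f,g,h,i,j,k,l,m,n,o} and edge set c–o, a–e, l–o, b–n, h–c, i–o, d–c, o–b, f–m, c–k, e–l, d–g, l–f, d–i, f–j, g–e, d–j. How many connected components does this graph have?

1

Component: {a, b, c, d, e, f, g, h, i, j, k, l, m, n, o}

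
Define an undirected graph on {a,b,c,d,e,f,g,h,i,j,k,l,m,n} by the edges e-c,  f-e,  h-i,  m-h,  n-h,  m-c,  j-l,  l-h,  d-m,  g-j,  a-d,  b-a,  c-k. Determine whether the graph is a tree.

The graph has 14 vertices and 13 edges.
It is connected with exactly 13 edges, hence acyclic — it is a tree.

Yes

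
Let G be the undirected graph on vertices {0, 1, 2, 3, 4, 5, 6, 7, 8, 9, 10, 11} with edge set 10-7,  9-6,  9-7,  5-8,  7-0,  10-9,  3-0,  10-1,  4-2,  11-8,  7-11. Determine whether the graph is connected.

No

Component: {2, 4}
Component: {0, 1, 3, 5, 6, 7, 8, 9, 10, 11}
No edge joins these 2 groups, so the graph is disconnected.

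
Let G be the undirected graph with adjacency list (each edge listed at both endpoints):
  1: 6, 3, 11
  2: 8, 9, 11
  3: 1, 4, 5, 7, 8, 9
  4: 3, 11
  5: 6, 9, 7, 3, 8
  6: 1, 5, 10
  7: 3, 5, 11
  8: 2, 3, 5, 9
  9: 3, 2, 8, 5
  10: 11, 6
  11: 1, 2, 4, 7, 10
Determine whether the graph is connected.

A breadth-first search from 1 visits 1, 11, 3, 6, 10, 4, 7, 2, 8, 5, 9 — all 11 vertices — so the graph is connected.

Yes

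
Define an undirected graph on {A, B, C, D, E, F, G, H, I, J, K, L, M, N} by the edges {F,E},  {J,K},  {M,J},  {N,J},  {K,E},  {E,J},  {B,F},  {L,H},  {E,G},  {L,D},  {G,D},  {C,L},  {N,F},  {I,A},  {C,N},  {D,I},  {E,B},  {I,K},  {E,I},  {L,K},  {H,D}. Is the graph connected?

A breadth-first search from A visits A, I, K, E, D, L, J, B, G, F, H, C, M, N — all 14 vertices — so the graph is connected.

Yes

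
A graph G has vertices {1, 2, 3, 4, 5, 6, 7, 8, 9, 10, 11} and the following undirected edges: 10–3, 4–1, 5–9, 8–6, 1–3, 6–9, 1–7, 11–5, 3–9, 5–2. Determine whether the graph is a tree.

|V| = 11, |E| = 10.
It is connected with exactly 10 edges, hence acyclic — it is a tree.

Yes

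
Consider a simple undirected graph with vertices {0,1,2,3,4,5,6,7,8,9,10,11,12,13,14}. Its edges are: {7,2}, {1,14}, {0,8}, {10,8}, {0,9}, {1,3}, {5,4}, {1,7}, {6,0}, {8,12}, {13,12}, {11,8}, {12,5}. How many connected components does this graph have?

2

Component: {1, 2, 3, 7, 14}
Component: {0, 4, 5, 6, 8, 9, 10, 11, 12, 13}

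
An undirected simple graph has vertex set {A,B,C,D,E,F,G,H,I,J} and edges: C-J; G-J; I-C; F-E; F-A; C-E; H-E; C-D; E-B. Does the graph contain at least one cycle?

No

|V| = 10, |E| = 9, number of components = 1.
Since 9 = 10 - 1, the graph is a forest and contains no cycle.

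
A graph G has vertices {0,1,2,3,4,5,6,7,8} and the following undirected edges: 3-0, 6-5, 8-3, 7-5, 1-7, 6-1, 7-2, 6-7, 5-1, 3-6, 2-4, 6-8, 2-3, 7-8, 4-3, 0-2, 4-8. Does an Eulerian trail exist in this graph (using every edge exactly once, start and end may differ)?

Degrees: 0:2, 1:3, 2:4, 3:5, 4:3, 5:3, 6:5, 7:5, 8:4
Odd-degree vertices: 1, 3, 4, 5, 6, 7 (6 total).
An Eulerian trail requires 0 or 2 odd-degree vertices; here there are 6.

No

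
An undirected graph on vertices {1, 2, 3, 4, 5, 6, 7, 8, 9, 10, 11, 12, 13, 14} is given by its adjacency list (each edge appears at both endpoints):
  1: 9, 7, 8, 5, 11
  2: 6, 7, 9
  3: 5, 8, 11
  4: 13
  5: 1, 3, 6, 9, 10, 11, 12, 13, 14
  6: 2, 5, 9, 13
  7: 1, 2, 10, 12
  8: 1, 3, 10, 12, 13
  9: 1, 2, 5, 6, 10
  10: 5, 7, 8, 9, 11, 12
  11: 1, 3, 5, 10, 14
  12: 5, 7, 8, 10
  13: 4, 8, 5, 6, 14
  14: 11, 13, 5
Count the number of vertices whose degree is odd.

10

Degrees: 1:5, 2:3, 3:3, 4:1, 5:9, 6:4, 7:4, 8:5, 9:5, 10:6, 11:5, 12:4, 13:5, 14:3
Odd-degree vertices: 1, 2, 3, 4, 5, 8, 9, 11, 13, 14.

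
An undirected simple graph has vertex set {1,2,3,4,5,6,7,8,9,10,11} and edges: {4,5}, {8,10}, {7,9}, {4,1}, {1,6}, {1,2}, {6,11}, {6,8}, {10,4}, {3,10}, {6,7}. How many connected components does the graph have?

Component: {1, 2, 3, 4, 5, 6, 7, 8, 9, 10, 11}

1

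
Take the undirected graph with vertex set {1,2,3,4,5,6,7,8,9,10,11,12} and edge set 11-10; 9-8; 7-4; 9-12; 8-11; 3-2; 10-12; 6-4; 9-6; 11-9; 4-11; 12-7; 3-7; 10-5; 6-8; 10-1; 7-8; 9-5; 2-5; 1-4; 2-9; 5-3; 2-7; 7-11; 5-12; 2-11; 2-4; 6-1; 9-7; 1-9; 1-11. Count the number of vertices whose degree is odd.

6

Degrees: 1:5, 2:6, 3:3, 4:5, 5:5, 6:4, 7:7, 8:4, 9:8, 10:4, 11:7, 12:4
Odd-degree vertices: 1, 3, 4, 5, 7, 11.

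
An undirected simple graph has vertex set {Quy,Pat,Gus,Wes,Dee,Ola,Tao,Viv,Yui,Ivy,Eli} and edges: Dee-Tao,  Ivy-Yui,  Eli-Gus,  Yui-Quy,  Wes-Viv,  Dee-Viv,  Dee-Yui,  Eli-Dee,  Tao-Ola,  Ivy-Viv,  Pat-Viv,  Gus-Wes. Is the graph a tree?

|V| = 11, |E| = 12.
Connected but with 12 > 10 edges, so it has a cycle and is not a tree.

No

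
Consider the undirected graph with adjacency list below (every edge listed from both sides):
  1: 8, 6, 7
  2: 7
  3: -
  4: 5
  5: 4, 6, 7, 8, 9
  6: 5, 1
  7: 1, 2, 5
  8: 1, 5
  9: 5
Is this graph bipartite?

A valid 2-coloring puts {3, 4, 6, 7, 8, 9} on one side and {1, 2, 5} on the other; every edge crosses between the two sides.

Yes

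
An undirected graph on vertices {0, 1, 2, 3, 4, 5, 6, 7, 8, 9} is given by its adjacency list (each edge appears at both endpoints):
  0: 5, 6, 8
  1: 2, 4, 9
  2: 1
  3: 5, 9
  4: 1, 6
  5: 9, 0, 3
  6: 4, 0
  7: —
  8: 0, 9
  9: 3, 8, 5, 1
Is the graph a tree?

No

The graph has 10 vertices and 11 edges.
It is not connected, so it is not a tree.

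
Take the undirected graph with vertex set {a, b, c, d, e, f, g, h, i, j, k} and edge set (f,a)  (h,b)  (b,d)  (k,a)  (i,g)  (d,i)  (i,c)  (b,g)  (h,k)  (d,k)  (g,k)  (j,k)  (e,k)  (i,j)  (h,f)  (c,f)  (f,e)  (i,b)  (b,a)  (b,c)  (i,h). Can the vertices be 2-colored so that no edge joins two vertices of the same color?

The cycle i-b-c-i has length 3, which is odd, so the graph is not bipartite.

No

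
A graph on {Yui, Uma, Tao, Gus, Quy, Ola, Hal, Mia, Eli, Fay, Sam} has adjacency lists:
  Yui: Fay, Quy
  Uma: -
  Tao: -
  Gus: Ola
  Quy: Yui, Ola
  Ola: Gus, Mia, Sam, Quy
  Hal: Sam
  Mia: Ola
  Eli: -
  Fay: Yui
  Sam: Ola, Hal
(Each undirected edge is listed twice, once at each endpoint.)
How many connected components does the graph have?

Component: {Uma}
Component: {Tao}
Component: {Eli}
Component: {Yui, Gus, Quy, Ola, Hal, Mia, Fay, Sam}

4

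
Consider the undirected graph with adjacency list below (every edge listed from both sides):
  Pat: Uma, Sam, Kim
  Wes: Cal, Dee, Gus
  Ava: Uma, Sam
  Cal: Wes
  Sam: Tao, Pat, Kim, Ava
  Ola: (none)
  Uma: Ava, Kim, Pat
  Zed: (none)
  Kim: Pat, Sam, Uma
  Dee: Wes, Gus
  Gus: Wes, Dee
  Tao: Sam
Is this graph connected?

Component: {Ola}
Component: {Zed}
Component: {Wes, Cal, Dee, Gus}
Component: {Pat, Ava, Sam, Uma, Kim, Tao}
There are 4 separate components, so the graph is not connected.

No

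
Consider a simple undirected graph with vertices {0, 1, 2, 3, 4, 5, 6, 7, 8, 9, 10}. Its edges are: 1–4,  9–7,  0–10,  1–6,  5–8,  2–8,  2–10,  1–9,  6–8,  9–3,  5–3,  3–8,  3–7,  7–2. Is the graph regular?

No

Degrees: 0:1, 1:3, 2:3, 3:4, 4:1, 5:2, 6:2, 7:3, 8:4, 9:3, 10:2
Vertex 0 has degree 1 while 3 has degree 4, so the graph is not regular.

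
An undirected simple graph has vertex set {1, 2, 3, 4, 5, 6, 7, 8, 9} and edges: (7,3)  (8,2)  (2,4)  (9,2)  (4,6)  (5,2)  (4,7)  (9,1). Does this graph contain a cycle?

The graph has 9 vertices, 8 edges, and 1 connected component.
Since 8 = 9 - 1, the graph is a forest and contains no cycle.

No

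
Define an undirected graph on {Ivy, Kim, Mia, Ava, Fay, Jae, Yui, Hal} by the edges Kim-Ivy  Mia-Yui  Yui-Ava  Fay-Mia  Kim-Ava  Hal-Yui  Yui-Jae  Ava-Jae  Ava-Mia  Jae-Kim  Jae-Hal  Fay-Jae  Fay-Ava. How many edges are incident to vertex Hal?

2

Neighbors of Hal: Jae, Yui.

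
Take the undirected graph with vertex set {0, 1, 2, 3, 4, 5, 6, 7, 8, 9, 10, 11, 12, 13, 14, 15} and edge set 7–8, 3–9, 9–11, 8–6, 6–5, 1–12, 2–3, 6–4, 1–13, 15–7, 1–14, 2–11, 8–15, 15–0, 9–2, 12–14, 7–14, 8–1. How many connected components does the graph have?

3

Component: {10}
Component: {2, 3, 9, 11}
Component: {0, 1, 4, 5, 6, 7, 8, 12, 13, 14, 15}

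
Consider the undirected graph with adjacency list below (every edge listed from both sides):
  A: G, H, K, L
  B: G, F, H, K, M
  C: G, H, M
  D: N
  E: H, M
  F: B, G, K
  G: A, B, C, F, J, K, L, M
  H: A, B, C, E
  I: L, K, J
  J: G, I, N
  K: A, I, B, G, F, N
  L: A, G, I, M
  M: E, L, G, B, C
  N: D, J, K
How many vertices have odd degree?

8

Degrees: A:4, B:5, C:3, D:1, E:2, F:3, G:8, H:4, I:3, J:3, K:6, L:4, M:5, N:3
Odd-degree vertices: B, C, D, F, I, J, M, N.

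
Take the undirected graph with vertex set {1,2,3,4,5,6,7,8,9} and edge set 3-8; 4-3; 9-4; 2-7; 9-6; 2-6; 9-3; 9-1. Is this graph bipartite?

3-4-9-3 is an odd cycle (length 3), and a bipartite graph can contain only even cycles.

No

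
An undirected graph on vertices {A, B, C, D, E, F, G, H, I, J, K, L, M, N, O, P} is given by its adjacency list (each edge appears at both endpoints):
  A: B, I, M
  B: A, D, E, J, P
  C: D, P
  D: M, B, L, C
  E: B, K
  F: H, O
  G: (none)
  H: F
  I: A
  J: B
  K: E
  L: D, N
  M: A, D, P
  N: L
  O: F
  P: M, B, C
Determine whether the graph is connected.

No

Component: {G}
Component: {F, H, O}
Component: {A, B, C, D, E, I, J, K, L, M, N, P}
There are 3 separate components, so the graph is not connected.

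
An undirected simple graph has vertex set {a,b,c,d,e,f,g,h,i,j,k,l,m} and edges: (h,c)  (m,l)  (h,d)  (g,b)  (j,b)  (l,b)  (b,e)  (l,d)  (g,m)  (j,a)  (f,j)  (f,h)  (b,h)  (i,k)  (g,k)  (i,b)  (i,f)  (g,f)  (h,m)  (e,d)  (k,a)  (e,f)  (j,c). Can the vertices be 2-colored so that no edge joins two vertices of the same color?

No

The cycle f-i-k-a-j-f has length 5, which is odd, so the graph is not bipartite.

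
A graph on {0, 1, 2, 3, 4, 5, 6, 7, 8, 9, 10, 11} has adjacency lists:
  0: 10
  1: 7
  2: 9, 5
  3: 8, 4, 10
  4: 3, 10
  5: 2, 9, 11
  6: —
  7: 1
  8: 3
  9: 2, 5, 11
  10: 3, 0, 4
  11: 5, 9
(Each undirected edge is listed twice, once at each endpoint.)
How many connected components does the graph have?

4

Component: {6}
Component: {1, 7}
Component: {2, 5, 9, 11}
Component: {0, 3, 4, 8, 10}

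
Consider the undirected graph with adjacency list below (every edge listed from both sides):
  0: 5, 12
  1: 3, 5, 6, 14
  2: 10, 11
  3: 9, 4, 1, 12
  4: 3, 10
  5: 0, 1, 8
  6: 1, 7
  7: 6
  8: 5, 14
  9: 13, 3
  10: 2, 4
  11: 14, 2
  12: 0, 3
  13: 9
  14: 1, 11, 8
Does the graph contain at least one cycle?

Yes

|V| = 15, |E| = 17, number of components = 1.
One cycle is 0-5-1-3-12-0.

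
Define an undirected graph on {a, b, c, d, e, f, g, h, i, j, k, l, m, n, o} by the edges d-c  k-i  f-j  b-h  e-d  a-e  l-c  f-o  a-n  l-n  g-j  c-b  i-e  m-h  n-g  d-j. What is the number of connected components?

Component: {a, b, c, d, e, f, g, h, i, j, k, l, m, n, o}

1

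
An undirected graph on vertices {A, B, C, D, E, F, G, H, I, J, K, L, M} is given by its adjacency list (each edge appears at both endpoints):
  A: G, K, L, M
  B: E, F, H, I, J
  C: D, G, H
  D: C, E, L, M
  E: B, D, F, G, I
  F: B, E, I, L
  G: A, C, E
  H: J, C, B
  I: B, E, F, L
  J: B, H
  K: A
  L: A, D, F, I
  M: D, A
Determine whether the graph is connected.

A breadth-first search from A visits A, L, K, M, G, D, F, I, C, E, B, H, J — all 13 vertices — so the graph is connected.

Yes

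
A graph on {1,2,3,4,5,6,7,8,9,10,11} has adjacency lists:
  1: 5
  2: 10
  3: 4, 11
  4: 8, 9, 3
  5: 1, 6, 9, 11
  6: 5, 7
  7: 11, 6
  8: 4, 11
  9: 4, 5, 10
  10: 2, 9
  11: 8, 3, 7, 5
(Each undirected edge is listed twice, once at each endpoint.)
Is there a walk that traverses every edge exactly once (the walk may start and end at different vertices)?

Degrees: 1:1, 2:1, 3:2, 4:3, 5:4, 6:2, 7:2, 8:2, 9:3, 10:2, 11:4
Odd-degree vertices: 1, 2, 4, 9 (4 total).
With 4 odd-degree vertices (more than two), no single trail can use every edge.

No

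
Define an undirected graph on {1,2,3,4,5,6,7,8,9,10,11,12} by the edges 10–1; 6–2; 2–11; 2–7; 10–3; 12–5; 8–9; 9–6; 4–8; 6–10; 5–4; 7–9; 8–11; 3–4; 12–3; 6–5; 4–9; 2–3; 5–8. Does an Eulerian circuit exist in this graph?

No

Degrees: 1:1, 2:4, 3:4, 4:4, 5:4, 6:4, 7:2, 8:4, 9:4, 10:3, 11:2, 12:2
1, 10 have odd degree; an Eulerian circuit needs every degree to be even, so none exists.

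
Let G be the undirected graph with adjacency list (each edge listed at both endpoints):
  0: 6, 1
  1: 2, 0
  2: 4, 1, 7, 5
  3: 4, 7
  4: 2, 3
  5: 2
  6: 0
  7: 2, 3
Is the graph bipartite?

A valid 2-coloring puts {1, 4, 5, 6, 7} on one side and {0, 2, 3} on the other; every edge crosses between the two sides.

Yes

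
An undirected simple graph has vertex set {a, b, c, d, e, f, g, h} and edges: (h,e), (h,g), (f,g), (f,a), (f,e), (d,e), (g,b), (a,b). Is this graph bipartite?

A valid 2-coloring puts {b, c, d, f, h} on one side and {a, e, g} on the other; every edge crosses between the two sides.

Yes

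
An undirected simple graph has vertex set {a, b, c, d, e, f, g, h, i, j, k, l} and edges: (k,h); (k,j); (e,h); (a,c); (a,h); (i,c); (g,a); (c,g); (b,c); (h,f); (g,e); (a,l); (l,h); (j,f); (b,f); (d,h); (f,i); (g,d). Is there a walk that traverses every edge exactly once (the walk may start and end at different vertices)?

Degrees: a:4, b:2, c:4, d:2, e:2, f:4, g:4, h:6, i:2, j:2, k:2, l:2
Odd-degree vertices: none (0 total).
The non-isolated vertices are connected and exactly 0 have odd degree, so an Eulerian trail exists.

Yes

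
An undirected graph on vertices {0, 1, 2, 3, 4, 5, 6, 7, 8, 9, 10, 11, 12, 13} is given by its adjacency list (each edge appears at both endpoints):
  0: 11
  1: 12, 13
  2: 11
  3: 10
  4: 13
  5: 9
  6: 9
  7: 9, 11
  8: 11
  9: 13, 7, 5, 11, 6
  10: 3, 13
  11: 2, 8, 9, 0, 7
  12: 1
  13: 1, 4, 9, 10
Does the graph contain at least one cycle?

Yes

The graph has 14 vertices, 14 edges, and 1 connected component.
One cycle is 11-9-7-11.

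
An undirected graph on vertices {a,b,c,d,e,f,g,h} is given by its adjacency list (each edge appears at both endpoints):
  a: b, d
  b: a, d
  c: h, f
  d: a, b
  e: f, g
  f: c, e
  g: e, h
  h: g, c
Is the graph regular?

Degrees: a:2, b:2, c:2, d:2, e:2, f:2, g:2, h:2
All degrees equal 2; the graph is regular.

Yes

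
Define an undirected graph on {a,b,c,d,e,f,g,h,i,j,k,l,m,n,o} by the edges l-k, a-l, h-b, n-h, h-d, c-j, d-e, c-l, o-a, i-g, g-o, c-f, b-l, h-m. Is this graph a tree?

Yes

The graph has 15 vertices and 14 edges.
Connected and |E| = |V| - 1, which characterizes a tree.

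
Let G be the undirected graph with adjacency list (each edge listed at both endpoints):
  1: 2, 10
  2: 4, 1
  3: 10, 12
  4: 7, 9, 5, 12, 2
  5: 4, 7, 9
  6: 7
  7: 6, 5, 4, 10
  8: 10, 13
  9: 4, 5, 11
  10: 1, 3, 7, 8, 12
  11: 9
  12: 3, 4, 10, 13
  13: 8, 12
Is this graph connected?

Starting from 1 and exploring outward reaches every vertex (1, 2, 10, 4, 7, 12, 8, 3, 9, 5, 6, 13, 11); the graph is connected.

Yes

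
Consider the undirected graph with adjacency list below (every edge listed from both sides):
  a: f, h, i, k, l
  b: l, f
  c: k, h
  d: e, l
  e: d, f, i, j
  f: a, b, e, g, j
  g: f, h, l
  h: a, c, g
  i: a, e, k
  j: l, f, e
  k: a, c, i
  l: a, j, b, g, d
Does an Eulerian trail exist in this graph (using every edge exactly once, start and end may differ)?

Degrees: a:5, b:2, c:2, d:2, e:4, f:5, g:3, h:3, i:3, j:3, k:3, l:5
Odd-degree vertices: a, f, g, h, i, j, k, l (8 total).
An Eulerian trail requires 0 or 2 odd-degree vertices; here there are 8.

No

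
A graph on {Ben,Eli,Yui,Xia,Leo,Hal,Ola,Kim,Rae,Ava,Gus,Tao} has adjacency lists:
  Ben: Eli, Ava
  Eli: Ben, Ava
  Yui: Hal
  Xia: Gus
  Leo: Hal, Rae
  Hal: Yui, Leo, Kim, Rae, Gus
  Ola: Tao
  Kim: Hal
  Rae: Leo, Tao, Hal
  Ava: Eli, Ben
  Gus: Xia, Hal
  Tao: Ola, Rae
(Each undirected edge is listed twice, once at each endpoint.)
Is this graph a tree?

The graph has 12 vertices and 12 edges.
It splits into 2 components, so it cannot be a tree.

No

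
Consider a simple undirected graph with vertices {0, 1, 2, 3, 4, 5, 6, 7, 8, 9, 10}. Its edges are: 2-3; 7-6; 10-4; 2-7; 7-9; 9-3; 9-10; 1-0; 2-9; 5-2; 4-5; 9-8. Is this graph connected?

No

Component: {0, 1}
Component: {2, 3, 4, 5, 6, 7, 8, 9, 10}
There are 2 separate components, so the graph is not connected.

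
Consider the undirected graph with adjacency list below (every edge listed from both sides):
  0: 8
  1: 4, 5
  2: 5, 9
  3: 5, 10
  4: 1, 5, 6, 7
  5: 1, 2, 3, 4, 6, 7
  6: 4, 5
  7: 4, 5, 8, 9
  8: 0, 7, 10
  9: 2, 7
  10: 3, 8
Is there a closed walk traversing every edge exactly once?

Degrees: 0:1, 1:2, 2:2, 3:2, 4:4, 5:6, 6:2, 7:4, 8:3, 9:2, 10:2
Vertices with odd degree: 0, 8. An Eulerian circuit requires all degrees even.

No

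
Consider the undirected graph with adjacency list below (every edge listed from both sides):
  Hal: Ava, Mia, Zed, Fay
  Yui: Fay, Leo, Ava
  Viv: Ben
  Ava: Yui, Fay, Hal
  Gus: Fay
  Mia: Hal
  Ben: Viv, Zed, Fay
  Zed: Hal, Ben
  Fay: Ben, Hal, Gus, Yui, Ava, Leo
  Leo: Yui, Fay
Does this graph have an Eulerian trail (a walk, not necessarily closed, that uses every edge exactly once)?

No

Degrees: Hal:4, Yui:3, Viv:1, Ava:3, Gus:1, Mia:1, Ben:3, Zed:2, Fay:6, Leo:2
Odd-degree vertices: Yui, Viv, Ava, Gus, Mia, Ben (6 total).
An Eulerian trail requires 0 or 2 odd-degree vertices; here there are 6.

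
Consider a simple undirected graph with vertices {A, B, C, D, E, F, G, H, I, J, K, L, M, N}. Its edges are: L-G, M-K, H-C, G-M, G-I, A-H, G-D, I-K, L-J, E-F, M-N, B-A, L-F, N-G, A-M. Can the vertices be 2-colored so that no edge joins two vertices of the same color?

No

The cycle G-M-N-G has length 3, which is odd, so the graph is not bipartite.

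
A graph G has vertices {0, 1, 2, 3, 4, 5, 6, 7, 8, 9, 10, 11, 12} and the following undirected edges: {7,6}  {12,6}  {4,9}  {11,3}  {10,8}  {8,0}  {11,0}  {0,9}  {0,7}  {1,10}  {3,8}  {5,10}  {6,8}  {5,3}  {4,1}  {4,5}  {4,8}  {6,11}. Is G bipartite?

Yes

Color {1, 2, 5, 7, 8, 9, 11, 12} black and {0, 3, 4, 6, 10} white. No edge joins two same-colored vertices, so the graph is bipartite.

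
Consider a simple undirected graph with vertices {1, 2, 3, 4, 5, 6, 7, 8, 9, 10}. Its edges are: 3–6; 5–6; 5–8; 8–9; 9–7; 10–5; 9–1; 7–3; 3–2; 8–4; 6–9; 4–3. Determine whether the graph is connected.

Yes

Starting from 1 and exploring outward reaches every vertex (1, 9, 6, 7, 8, 3, 5, 4, 2, 10); the graph is connected.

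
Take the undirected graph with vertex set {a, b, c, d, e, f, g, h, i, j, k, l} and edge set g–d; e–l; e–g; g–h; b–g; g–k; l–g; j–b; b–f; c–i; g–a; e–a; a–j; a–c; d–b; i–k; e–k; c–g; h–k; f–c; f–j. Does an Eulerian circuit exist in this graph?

Degrees: a:4, b:4, c:4, d:2, e:4, f:3, g:8, h:2, i:2, j:3, k:4, l:2
f, j have odd degree; an Eulerian circuit needs every degree to be even, so none exists.

No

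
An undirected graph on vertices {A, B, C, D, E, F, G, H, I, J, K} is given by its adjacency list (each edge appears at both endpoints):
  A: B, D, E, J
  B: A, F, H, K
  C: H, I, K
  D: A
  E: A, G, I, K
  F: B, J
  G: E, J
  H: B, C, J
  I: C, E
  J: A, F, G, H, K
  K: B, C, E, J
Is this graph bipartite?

Partition the vertices as {B, C, D, E, J} vs {A, F, G, H, I, K}. Each listed edge has one endpoint in each part, so the graph is bipartite.

Yes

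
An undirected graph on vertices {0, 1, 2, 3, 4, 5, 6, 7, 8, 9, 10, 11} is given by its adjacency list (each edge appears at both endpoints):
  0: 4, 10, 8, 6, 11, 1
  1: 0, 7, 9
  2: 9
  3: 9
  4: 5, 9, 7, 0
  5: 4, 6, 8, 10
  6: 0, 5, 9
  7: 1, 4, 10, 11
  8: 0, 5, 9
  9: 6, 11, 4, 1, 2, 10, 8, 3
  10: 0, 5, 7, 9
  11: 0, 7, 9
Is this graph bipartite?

Partition the vertices as {1, 2, 3, 4, 6, 8, 10, 11} vs {0, 5, 7, 9}. Each listed edge has one endpoint in each part, so the graph is bipartite.

Yes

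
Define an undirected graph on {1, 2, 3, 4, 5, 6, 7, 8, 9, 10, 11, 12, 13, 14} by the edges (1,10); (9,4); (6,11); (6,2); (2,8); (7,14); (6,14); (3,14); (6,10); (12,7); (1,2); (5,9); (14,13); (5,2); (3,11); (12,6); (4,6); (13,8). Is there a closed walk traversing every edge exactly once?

Yes

Degrees: 1:2, 2:4, 3:2, 4:2, 5:2, 6:6, 7:2, 8:2, 9:2, 10:2, 11:2, 12:2, 13:2, 14:4
All degrees are even and the non-isolated vertices are connected — an Eulerian circuit exists.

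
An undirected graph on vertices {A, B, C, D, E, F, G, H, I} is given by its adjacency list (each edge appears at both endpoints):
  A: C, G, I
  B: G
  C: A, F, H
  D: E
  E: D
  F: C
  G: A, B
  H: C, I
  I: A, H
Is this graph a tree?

No

The graph has 9 vertices and 8 edges.
It splits into 2 components, so it cannot be a tree.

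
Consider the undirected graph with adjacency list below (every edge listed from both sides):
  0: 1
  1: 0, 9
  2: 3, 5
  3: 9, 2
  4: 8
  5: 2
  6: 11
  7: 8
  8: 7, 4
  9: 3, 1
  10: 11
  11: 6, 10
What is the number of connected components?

Component: {4, 7, 8}
Component: {6, 10, 11}
Component: {0, 1, 2, 3, 5, 9}

3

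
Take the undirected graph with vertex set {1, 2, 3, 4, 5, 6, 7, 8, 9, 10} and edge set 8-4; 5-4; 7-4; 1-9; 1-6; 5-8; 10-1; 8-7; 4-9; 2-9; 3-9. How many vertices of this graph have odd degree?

6

Degrees: 1:3, 2:1, 3:1, 4:4, 5:2, 6:1, 7:2, 8:3, 9:4, 10:1
Odd-degree vertices: 1, 2, 3, 6, 8, 10.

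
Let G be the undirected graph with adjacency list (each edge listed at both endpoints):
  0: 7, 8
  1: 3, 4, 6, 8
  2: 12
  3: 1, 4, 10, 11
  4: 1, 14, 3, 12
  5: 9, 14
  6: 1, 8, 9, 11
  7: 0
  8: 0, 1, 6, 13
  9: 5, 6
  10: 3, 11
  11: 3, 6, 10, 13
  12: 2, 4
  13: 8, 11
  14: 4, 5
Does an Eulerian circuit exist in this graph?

Degrees: 0:2, 1:4, 2:1, 3:4, 4:4, 5:2, 6:4, 7:1, 8:4, 9:2, 10:2, 11:4, 12:2, 13:2, 14:2
Vertices with odd degree: 2, 7. An Eulerian circuit requires all degrees even.

No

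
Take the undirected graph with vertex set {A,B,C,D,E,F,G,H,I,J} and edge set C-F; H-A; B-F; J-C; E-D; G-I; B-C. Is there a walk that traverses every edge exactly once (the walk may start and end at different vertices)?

Degrees: A:1, B:2, C:3, D:1, E:1, F:2, G:1, H:1, I:1, J:1
Odd-degree vertices: A, C, D, E, G, H, I, J (8 total).
With 8 odd-degree vertices (more than two), no single trail can use every edge.

No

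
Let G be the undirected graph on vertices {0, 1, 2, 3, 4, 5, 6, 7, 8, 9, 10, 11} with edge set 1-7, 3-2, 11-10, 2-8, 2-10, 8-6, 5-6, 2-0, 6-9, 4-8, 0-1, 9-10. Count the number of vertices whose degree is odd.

Degrees: 0:2, 1:2, 2:4, 3:1, 4:1, 5:1, 6:3, 7:1, 8:3, 9:2, 10:3, 11:1
Odd-degree vertices: 3, 4, 5, 6, 7, 8, 10, 11.

8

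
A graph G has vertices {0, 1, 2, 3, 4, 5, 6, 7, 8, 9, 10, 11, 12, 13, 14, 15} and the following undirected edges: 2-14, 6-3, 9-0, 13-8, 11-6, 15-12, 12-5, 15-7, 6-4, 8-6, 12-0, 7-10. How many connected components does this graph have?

Component: {1}
Component: {2, 14}
Component: {3, 4, 6, 8, 11, 13}
Component: {0, 5, 7, 9, 10, 12, 15}

4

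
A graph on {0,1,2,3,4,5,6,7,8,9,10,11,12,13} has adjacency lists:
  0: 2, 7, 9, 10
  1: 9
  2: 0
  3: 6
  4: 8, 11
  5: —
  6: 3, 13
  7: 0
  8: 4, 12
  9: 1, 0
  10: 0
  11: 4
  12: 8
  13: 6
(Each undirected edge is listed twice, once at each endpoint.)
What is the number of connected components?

Component: {5}
Component: {3, 6, 13}
Component: {4, 8, 11, 12}
Component: {0, 1, 2, 7, 9, 10}

4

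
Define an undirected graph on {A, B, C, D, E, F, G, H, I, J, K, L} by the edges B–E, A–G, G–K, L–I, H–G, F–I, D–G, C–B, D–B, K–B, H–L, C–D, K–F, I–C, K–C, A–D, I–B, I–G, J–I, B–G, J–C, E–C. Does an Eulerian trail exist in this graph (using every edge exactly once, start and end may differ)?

Yes

Degrees: A:2, B:6, C:6, D:4, E:2, F:2, G:6, H:2, I:6, J:2, K:4, L:2
Odd-degree vertices: none (0 total).
With 0 odd-degree vertices and all edges in one connected piece, an Eulerian trail exists.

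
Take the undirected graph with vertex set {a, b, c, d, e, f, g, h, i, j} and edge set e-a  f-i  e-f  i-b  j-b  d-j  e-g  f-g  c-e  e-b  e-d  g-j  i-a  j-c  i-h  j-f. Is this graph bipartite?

No

The cycle f-g-j-f has length 3, which is odd, so the graph is not bipartite.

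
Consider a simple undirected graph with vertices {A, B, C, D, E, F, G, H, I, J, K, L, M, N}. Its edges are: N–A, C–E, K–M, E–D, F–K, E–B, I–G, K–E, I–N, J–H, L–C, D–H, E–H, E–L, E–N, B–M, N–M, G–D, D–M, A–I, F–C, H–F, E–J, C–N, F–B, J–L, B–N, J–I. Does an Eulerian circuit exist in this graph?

No

Degrees: A:2, B:4, C:4, D:4, E:8, F:4, G:2, H:4, I:4, J:4, K:3, L:3, M:4, N:6
K, L have odd degree; an Eulerian circuit needs every degree to be even, so none exists.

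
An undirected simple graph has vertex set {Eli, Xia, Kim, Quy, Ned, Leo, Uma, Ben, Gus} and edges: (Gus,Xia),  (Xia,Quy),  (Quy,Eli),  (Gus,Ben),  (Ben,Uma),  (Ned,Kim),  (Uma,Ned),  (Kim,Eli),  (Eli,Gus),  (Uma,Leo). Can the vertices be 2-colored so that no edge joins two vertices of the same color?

Partition the vertices as {Kim, Quy, Uma, Gus} vs {Eli, Xia, Ned, Leo, Ben}. Each listed edge has one endpoint in each part, so the graph is bipartite.

Yes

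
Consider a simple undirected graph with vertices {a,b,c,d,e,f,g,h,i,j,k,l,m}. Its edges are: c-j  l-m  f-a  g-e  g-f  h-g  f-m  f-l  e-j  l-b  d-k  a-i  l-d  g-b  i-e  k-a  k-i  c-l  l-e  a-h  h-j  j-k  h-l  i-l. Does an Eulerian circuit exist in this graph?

Degrees: a:4, b:2, c:2, d:2, e:4, f:4, g:4, h:4, i:4, j:4, k:4, l:8, m:2
All degrees are even and the non-isolated vertices are connected — an Eulerian circuit exists.

Yes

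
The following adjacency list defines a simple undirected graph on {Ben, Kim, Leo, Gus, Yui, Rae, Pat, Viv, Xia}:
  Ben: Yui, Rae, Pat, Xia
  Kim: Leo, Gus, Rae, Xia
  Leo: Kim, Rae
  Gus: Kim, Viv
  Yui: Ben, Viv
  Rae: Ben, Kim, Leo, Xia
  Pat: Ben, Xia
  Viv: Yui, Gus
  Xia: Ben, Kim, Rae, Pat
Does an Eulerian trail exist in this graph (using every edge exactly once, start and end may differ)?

Degrees: Ben:4, Kim:4, Leo:2, Gus:2, Yui:2, Rae:4, Pat:2, Viv:2, Xia:4
Odd-degree vertices: none (0 total).
With 0 odd-degree vertices and all edges in one connected piece, an Eulerian trail exists.

Yes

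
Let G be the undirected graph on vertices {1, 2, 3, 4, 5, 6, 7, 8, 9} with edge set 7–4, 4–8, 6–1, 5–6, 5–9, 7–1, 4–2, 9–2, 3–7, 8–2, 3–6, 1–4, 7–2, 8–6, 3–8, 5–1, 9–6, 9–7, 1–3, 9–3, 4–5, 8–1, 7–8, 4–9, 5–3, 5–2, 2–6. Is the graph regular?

Degrees: 1:6, 2:6, 3:6, 4:6, 5:6, 6:6, 7:6, 8:6, 9:6
Every vertex has degree 6, so the graph is 6-regular.

Yes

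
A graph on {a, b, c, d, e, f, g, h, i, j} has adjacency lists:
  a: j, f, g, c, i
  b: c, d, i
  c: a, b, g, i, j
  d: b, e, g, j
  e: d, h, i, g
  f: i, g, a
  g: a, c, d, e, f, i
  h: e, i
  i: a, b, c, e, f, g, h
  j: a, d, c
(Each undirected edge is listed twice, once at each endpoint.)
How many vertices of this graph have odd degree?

Degrees: a:5, b:3, c:5, d:4, e:4, f:3, g:6, h:2, i:7, j:3
Odd-degree vertices: a, b, c, f, i, j.

6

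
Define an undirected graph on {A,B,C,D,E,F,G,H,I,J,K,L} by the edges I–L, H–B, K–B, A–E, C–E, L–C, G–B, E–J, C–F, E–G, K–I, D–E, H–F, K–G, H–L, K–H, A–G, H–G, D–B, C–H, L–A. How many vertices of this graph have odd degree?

4

Degrees: A:3, B:4, C:4, D:2, E:5, F:2, G:5, H:6, I:2, J:1, K:4, L:4
Odd-degree vertices: A, E, G, J.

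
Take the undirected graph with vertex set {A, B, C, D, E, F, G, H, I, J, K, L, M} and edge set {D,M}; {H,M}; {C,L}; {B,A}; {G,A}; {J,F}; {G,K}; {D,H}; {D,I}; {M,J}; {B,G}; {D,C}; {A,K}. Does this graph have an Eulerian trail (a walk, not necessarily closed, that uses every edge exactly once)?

No

Degrees: A:3, B:2, C:2, D:4, E:0, F:1, G:3, H:2, I:1, J:2, K:2, L:1, M:3
Odd-degree vertices: A, F, G, I, L, M (6 total).
An Eulerian trail requires 0 or 2 odd-degree vertices; here there are 6.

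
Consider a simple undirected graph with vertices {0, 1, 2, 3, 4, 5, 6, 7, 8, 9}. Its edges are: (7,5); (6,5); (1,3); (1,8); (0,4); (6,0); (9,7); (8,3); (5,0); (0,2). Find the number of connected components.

Component: {1, 3, 8}
Component: {0, 2, 4, 5, 6, 7, 9}

2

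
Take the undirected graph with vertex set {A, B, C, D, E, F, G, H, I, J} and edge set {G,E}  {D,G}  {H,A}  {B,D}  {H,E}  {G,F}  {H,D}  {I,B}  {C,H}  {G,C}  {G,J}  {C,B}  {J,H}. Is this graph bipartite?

Yes

Partition the vertices as {B, G, H} vs {A, C, D, E, F, I, J}. Each listed edge has one endpoint in each part, so the graph is bipartite.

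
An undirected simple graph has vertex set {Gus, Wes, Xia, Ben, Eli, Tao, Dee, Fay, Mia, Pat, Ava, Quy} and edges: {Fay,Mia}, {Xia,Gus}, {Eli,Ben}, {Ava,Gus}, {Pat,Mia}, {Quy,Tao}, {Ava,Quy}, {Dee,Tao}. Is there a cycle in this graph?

No

|V| = 12, |E| = 8, number of components = 4.
A forest on 12 vertices with 4 components has exactly 8 edges, which matches — so no cycle.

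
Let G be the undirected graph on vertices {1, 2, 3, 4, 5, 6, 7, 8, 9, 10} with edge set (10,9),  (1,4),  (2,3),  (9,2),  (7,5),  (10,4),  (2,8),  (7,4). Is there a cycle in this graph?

No

|V| = 10, |E| = 8, number of components = 2.
A forest on 10 vertices with 2 components has exactly 8 edges, which matches — so no cycle.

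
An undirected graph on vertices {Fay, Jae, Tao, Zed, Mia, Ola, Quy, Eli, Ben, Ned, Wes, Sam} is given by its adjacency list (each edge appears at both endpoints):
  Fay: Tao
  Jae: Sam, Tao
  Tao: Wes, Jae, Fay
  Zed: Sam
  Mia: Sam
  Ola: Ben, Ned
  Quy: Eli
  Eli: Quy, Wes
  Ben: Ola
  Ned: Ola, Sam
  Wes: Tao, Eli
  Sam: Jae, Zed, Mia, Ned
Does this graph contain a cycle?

No

The graph has 12 vertices, 11 edges, and 1 connected component.
A forest on 12 vertices with 1 component has exactly 11 edges, which matches — so no cycle.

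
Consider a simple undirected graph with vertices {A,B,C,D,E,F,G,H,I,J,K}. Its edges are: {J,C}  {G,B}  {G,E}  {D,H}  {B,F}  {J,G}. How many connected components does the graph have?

Component: {A}
Component: {I}
Component: {K}
Component: {D, H}
Component: {B, C, E, F, G, J}

5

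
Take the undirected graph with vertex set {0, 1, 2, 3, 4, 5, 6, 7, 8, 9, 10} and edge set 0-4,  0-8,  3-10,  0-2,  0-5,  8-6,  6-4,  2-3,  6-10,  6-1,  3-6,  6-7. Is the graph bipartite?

No

3-6-10-3 is an odd cycle (length 3), and a bipartite graph can contain only even cycles.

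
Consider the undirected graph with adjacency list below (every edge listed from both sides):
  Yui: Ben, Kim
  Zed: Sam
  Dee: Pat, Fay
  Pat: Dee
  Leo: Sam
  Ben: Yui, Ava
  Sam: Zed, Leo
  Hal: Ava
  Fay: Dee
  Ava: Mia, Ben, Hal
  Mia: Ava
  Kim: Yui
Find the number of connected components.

Component: {Zed, Leo, Sam}
Component: {Dee, Pat, Fay}
Component: {Yui, Ben, Hal, Ava, Mia, Kim}

3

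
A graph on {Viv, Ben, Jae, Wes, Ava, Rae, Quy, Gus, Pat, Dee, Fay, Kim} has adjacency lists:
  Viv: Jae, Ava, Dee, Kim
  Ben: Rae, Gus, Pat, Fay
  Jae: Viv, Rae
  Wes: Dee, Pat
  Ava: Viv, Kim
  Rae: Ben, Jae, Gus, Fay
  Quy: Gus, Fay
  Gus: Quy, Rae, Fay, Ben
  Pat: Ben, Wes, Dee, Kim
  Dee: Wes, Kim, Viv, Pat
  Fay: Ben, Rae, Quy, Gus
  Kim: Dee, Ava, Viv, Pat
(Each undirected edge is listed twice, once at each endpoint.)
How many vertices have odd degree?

Degrees: Viv:4, Ben:4, Jae:2, Wes:2, Ava:2, Rae:4, Quy:2, Gus:4, Pat:4, Dee:4, Fay:4, Kim:4
Odd-degree vertices: none.

0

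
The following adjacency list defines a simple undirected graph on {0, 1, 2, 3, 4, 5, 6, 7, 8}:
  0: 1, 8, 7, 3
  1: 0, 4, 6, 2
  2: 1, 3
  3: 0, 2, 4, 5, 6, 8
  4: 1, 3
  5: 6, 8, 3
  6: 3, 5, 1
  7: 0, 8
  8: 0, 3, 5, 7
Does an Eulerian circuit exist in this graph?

No

Degrees: 0:4, 1:4, 2:2, 3:6, 4:2, 5:3, 6:3, 7:2, 8:4
5, 6 have odd degree; an Eulerian circuit needs every degree to be even, so none exists.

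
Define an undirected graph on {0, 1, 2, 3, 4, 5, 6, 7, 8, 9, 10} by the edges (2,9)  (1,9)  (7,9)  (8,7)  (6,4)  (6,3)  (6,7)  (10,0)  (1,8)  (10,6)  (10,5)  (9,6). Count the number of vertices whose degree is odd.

8

Degrees: 0:1, 1:2, 2:1, 3:1, 4:1, 5:1, 6:5, 7:3, 8:2, 9:4, 10:3
Odd-degree vertices: 0, 2, 3, 4, 5, 6, 7, 10.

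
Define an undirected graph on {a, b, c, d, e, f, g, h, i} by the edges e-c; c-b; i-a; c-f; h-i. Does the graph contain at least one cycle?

|V| = 9, |E| = 5, number of components = 4.
Since 5 = 9 - 4, the graph is a forest and contains no cycle.

No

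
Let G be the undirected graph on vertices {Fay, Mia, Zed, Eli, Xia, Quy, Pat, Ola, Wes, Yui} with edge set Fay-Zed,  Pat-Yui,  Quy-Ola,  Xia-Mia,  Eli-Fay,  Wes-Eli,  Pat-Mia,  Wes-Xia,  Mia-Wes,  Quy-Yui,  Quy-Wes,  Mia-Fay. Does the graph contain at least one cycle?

The graph has 10 vertices, 12 edges, and 1 connected component.
Since 12 > 10 - 1, a cycle must exist; for instance Mia-Xia-Wes-Mia.

Yes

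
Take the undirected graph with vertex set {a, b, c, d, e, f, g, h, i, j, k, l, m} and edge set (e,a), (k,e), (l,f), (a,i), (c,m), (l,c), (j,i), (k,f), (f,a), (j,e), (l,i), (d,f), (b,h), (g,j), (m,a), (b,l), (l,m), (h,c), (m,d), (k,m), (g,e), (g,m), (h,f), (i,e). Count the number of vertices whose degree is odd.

Degrees: a:4, b:2, c:3, d:2, e:5, f:5, g:3, h:3, i:4, j:3, k:3, l:5, m:6
Odd-degree vertices: c, e, f, g, h, j, k, l.

8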